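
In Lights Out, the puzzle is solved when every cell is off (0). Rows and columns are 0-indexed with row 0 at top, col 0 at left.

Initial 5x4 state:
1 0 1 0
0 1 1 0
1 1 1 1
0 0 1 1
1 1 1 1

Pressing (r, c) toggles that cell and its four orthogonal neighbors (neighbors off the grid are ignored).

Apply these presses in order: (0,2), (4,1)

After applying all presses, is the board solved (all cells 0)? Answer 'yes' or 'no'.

Answer: no

Derivation:
After press 1 at (0,2):
1 1 0 1
0 1 0 0
1 1 1 1
0 0 1 1
1 1 1 1

After press 2 at (4,1):
1 1 0 1
0 1 0 0
1 1 1 1
0 1 1 1
0 0 0 1

Lights still on: 12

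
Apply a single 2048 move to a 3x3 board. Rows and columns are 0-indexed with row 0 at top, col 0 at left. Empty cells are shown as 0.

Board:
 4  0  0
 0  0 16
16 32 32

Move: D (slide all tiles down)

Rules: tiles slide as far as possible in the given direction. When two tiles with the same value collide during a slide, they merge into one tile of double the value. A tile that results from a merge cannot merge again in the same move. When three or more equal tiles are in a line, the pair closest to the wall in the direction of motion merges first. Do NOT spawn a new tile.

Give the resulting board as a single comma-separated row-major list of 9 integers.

Answer: 0, 0, 0, 4, 0, 16, 16, 32, 32

Derivation:
Slide down:
col 0: [4, 0, 16] -> [0, 4, 16]
col 1: [0, 0, 32] -> [0, 0, 32]
col 2: [0, 16, 32] -> [0, 16, 32]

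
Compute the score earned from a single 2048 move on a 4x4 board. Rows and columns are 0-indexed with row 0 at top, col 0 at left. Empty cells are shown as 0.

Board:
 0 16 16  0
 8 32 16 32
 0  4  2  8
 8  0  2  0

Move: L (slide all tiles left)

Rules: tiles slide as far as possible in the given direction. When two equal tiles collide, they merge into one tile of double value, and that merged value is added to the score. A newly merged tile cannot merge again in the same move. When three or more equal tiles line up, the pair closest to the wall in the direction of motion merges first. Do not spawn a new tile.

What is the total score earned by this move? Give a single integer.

Answer: 32

Derivation:
Slide left:
row 0: [0, 16, 16, 0] -> [32, 0, 0, 0]  score +32 (running 32)
row 1: [8, 32, 16, 32] -> [8, 32, 16, 32]  score +0 (running 32)
row 2: [0, 4, 2, 8] -> [4, 2, 8, 0]  score +0 (running 32)
row 3: [8, 0, 2, 0] -> [8, 2, 0, 0]  score +0 (running 32)
Board after move:
32  0  0  0
 8 32 16 32
 4  2  8  0
 8  2  0  0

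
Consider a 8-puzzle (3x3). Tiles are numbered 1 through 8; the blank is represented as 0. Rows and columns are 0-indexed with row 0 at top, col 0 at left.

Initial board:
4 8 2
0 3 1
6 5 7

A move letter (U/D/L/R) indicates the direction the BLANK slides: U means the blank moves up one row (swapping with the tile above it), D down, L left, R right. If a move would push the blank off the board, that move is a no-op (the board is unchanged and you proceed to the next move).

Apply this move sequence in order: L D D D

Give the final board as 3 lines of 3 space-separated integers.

After move 1 (L):
4 8 2
0 3 1
6 5 7

After move 2 (D):
4 8 2
6 3 1
0 5 7

After move 3 (D):
4 8 2
6 3 1
0 5 7

After move 4 (D):
4 8 2
6 3 1
0 5 7

Answer: 4 8 2
6 3 1
0 5 7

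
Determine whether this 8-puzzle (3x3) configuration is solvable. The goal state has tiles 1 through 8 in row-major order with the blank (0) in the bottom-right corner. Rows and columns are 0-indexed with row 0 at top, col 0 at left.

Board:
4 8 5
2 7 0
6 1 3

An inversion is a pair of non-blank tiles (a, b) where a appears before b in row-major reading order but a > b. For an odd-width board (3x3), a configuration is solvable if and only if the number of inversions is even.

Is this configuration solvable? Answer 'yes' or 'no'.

Inversions (pairs i<j in row-major order where tile[i] > tile[j] > 0): 18
18 is even, so the puzzle is solvable.

Answer: yes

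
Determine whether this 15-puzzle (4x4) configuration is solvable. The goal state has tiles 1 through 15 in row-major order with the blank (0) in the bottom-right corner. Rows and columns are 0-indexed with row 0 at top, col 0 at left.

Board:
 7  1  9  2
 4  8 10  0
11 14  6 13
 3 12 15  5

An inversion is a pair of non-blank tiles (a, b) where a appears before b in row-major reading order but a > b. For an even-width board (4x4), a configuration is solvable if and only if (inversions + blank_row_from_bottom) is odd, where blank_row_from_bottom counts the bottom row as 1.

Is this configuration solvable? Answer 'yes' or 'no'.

Answer: yes

Derivation:
Inversions: 34
Blank is in row 1 (0-indexed from top), which is row 3 counting from the bottom (bottom = 1).
34 + 3 = 37, which is odd, so the puzzle is solvable.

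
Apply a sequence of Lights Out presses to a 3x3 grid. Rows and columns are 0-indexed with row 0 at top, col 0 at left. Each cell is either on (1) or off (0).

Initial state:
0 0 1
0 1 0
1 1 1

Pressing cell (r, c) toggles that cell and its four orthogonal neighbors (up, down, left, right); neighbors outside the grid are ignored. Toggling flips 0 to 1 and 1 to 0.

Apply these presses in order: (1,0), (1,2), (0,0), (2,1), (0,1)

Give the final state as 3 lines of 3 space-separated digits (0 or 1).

After press 1 at (1,0):
1 0 1
1 0 0
0 1 1

After press 2 at (1,2):
1 0 0
1 1 1
0 1 0

After press 3 at (0,0):
0 1 0
0 1 1
0 1 0

After press 4 at (2,1):
0 1 0
0 0 1
1 0 1

After press 5 at (0,1):
1 0 1
0 1 1
1 0 1

Answer: 1 0 1
0 1 1
1 0 1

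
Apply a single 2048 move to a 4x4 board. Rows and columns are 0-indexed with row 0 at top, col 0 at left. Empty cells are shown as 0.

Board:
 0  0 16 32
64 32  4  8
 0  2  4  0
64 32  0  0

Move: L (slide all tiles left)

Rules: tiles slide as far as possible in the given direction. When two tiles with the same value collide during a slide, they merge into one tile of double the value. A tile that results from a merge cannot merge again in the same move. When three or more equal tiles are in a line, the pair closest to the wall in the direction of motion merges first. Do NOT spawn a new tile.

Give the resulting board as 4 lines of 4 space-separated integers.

Answer: 16 32  0  0
64 32  4  8
 2  4  0  0
64 32  0  0

Derivation:
Slide left:
row 0: [0, 0, 16, 32] -> [16, 32, 0, 0]
row 1: [64, 32, 4, 8] -> [64, 32, 4, 8]
row 2: [0, 2, 4, 0] -> [2, 4, 0, 0]
row 3: [64, 32, 0, 0] -> [64, 32, 0, 0]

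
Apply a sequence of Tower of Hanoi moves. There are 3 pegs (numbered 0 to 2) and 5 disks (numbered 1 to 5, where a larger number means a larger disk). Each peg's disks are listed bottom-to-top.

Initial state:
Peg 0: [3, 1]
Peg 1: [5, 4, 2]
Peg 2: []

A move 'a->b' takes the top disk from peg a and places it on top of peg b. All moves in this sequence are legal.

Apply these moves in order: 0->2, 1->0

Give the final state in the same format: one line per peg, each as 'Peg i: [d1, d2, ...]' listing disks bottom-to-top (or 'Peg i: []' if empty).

After move 1 (0->2):
Peg 0: [3]
Peg 1: [5, 4, 2]
Peg 2: [1]

After move 2 (1->0):
Peg 0: [3, 2]
Peg 1: [5, 4]
Peg 2: [1]

Answer: Peg 0: [3, 2]
Peg 1: [5, 4]
Peg 2: [1]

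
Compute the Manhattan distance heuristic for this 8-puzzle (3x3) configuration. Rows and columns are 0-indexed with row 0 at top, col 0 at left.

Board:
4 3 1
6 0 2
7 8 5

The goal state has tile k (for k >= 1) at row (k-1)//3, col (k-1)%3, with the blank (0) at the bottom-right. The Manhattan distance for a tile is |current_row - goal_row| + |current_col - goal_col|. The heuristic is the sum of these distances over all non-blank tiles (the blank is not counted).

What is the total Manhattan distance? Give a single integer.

Answer: 10

Derivation:
Tile 4: at (0,0), goal (1,0), distance |0-1|+|0-0| = 1
Tile 3: at (0,1), goal (0,2), distance |0-0|+|1-2| = 1
Tile 1: at (0,2), goal (0,0), distance |0-0|+|2-0| = 2
Tile 6: at (1,0), goal (1,2), distance |1-1|+|0-2| = 2
Tile 2: at (1,2), goal (0,1), distance |1-0|+|2-1| = 2
Tile 7: at (2,0), goal (2,0), distance |2-2|+|0-0| = 0
Tile 8: at (2,1), goal (2,1), distance |2-2|+|1-1| = 0
Tile 5: at (2,2), goal (1,1), distance |2-1|+|2-1| = 2
Sum: 1 + 1 + 2 + 2 + 2 + 0 + 0 + 2 = 10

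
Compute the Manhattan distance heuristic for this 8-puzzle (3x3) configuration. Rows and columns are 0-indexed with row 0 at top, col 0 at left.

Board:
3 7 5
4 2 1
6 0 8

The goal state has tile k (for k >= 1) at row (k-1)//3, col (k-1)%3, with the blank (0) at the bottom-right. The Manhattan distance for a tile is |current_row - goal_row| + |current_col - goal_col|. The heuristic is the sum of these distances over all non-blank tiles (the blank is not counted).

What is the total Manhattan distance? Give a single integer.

Tile 3: (0,0)->(0,2) = 2
Tile 7: (0,1)->(2,0) = 3
Tile 5: (0,2)->(1,1) = 2
Tile 4: (1,0)->(1,0) = 0
Tile 2: (1,1)->(0,1) = 1
Tile 1: (1,2)->(0,0) = 3
Tile 6: (2,0)->(1,2) = 3
Tile 8: (2,2)->(2,1) = 1
Sum: 2 + 3 + 2 + 0 + 1 + 3 + 3 + 1 = 15

Answer: 15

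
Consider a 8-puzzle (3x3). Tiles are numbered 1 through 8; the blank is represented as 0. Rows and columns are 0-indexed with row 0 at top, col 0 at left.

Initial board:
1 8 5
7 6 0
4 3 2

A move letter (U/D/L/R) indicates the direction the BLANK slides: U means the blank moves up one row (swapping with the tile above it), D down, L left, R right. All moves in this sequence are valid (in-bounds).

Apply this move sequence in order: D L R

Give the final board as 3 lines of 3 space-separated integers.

After move 1 (D):
1 8 5
7 6 2
4 3 0

After move 2 (L):
1 8 5
7 6 2
4 0 3

After move 3 (R):
1 8 5
7 6 2
4 3 0

Answer: 1 8 5
7 6 2
4 3 0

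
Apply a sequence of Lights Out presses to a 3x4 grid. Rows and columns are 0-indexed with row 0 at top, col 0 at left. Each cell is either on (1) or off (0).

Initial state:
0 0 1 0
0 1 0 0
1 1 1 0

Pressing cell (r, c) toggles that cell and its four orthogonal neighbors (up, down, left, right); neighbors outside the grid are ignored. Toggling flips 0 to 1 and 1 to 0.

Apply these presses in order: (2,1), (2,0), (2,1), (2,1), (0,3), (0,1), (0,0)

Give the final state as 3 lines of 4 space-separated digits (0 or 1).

After press 1 at (2,1):
0 0 1 0
0 0 0 0
0 0 0 0

After press 2 at (2,0):
0 0 1 0
1 0 0 0
1 1 0 0

After press 3 at (2,1):
0 0 1 0
1 1 0 0
0 0 1 0

After press 4 at (2,1):
0 0 1 0
1 0 0 0
1 1 0 0

After press 5 at (0,3):
0 0 0 1
1 0 0 1
1 1 0 0

After press 6 at (0,1):
1 1 1 1
1 1 0 1
1 1 0 0

After press 7 at (0,0):
0 0 1 1
0 1 0 1
1 1 0 0

Answer: 0 0 1 1
0 1 0 1
1 1 0 0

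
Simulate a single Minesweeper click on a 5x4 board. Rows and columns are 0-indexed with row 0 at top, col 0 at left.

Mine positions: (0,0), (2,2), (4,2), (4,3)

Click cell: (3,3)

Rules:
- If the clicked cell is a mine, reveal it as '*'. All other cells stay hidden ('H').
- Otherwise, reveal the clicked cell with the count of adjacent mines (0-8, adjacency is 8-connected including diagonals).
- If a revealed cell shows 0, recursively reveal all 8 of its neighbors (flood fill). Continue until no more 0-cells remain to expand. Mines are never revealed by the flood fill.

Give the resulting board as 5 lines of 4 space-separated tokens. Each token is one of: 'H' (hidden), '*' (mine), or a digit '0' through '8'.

H H H H
H H H H
H H H H
H H H 3
H H H H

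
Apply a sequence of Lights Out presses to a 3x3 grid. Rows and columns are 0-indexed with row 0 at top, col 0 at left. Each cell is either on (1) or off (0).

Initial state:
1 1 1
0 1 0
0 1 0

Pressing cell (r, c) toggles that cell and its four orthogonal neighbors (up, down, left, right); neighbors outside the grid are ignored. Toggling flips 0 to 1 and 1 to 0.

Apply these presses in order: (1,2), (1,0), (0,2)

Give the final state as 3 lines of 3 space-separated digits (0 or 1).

After press 1 at (1,2):
1 1 0
0 0 1
0 1 1

After press 2 at (1,0):
0 1 0
1 1 1
1 1 1

After press 3 at (0,2):
0 0 1
1 1 0
1 1 1

Answer: 0 0 1
1 1 0
1 1 1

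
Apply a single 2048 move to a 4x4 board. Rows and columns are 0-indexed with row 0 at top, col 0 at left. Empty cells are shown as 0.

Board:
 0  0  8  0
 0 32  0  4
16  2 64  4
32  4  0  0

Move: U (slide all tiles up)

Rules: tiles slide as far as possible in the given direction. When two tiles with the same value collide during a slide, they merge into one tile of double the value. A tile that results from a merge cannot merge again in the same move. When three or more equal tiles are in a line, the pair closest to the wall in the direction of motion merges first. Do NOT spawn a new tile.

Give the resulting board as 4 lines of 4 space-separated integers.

Slide up:
col 0: [0, 0, 16, 32] -> [16, 32, 0, 0]
col 1: [0, 32, 2, 4] -> [32, 2, 4, 0]
col 2: [8, 0, 64, 0] -> [8, 64, 0, 0]
col 3: [0, 4, 4, 0] -> [8, 0, 0, 0]

Answer: 16 32  8  8
32  2 64  0
 0  4  0  0
 0  0  0  0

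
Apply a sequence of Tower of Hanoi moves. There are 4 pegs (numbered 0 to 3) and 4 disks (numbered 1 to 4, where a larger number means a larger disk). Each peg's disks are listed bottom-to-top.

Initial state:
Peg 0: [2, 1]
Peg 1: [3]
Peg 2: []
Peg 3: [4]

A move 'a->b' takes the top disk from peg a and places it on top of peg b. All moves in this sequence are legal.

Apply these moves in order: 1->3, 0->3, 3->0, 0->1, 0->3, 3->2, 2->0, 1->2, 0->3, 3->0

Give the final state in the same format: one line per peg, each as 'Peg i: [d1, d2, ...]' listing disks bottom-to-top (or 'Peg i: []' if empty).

Answer: Peg 0: [2]
Peg 1: []
Peg 2: [1]
Peg 3: [4, 3]

Derivation:
After move 1 (1->3):
Peg 0: [2, 1]
Peg 1: []
Peg 2: []
Peg 3: [4, 3]

After move 2 (0->3):
Peg 0: [2]
Peg 1: []
Peg 2: []
Peg 3: [4, 3, 1]

After move 3 (3->0):
Peg 0: [2, 1]
Peg 1: []
Peg 2: []
Peg 3: [4, 3]

After move 4 (0->1):
Peg 0: [2]
Peg 1: [1]
Peg 2: []
Peg 3: [4, 3]

After move 5 (0->3):
Peg 0: []
Peg 1: [1]
Peg 2: []
Peg 3: [4, 3, 2]

After move 6 (3->2):
Peg 0: []
Peg 1: [1]
Peg 2: [2]
Peg 3: [4, 3]

After move 7 (2->0):
Peg 0: [2]
Peg 1: [1]
Peg 2: []
Peg 3: [4, 3]

After move 8 (1->2):
Peg 0: [2]
Peg 1: []
Peg 2: [1]
Peg 3: [4, 3]

After move 9 (0->3):
Peg 0: []
Peg 1: []
Peg 2: [1]
Peg 3: [4, 3, 2]

After move 10 (3->0):
Peg 0: [2]
Peg 1: []
Peg 2: [1]
Peg 3: [4, 3]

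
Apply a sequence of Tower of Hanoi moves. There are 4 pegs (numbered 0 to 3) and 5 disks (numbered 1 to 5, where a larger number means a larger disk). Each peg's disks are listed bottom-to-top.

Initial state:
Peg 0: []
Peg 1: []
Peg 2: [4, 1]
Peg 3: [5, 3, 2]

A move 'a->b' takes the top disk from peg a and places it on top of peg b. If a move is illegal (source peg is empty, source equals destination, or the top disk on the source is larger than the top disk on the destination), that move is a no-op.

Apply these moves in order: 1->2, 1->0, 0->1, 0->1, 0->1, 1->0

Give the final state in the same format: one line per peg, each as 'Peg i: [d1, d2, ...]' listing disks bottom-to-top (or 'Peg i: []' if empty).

After move 1 (1->2):
Peg 0: []
Peg 1: []
Peg 2: [4, 1]
Peg 3: [5, 3, 2]

After move 2 (1->0):
Peg 0: []
Peg 1: []
Peg 2: [4, 1]
Peg 3: [5, 3, 2]

After move 3 (0->1):
Peg 0: []
Peg 1: []
Peg 2: [4, 1]
Peg 3: [5, 3, 2]

After move 4 (0->1):
Peg 0: []
Peg 1: []
Peg 2: [4, 1]
Peg 3: [5, 3, 2]

After move 5 (0->1):
Peg 0: []
Peg 1: []
Peg 2: [4, 1]
Peg 3: [5, 3, 2]

After move 6 (1->0):
Peg 0: []
Peg 1: []
Peg 2: [4, 1]
Peg 3: [5, 3, 2]

Answer: Peg 0: []
Peg 1: []
Peg 2: [4, 1]
Peg 3: [5, 3, 2]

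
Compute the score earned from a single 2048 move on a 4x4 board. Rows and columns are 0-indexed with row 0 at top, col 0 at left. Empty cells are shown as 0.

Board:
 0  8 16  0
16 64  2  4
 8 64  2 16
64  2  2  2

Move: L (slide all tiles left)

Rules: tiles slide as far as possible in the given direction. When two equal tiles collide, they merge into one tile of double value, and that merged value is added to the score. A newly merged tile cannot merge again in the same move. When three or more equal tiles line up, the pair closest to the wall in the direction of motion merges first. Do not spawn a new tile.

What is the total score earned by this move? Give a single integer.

Slide left:
row 0: [0, 8, 16, 0] -> [8, 16, 0, 0]  score +0 (running 0)
row 1: [16, 64, 2, 4] -> [16, 64, 2, 4]  score +0 (running 0)
row 2: [8, 64, 2, 16] -> [8, 64, 2, 16]  score +0 (running 0)
row 3: [64, 2, 2, 2] -> [64, 4, 2, 0]  score +4 (running 4)
Board after move:
 8 16  0  0
16 64  2  4
 8 64  2 16
64  4  2  0

Answer: 4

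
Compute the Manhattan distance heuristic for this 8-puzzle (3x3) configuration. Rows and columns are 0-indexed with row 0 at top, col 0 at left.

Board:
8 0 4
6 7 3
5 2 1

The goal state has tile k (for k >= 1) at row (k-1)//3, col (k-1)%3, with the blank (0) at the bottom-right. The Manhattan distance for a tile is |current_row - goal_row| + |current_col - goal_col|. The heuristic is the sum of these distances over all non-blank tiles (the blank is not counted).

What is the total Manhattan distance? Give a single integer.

Answer: 19

Derivation:
Tile 8: (0,0)->(2,1) = 3
Tile 4: (0,2)->(1,0) = 3
Tile 6: (1,0)->(1,2) = 2
Tile 7: (1,1)->(2,0) = 2
Tile 3: (1,2)->(0,2) = 1
Tile 5: (2,0)->(1,1) = 2
Tile 2: (2,1)->(0,1) = 2
Tile 1: (2,2)->(0,0) = 4
Sum: 3 + 3 + 2 + 2 + 1 + 2 + 2 + 4 = 19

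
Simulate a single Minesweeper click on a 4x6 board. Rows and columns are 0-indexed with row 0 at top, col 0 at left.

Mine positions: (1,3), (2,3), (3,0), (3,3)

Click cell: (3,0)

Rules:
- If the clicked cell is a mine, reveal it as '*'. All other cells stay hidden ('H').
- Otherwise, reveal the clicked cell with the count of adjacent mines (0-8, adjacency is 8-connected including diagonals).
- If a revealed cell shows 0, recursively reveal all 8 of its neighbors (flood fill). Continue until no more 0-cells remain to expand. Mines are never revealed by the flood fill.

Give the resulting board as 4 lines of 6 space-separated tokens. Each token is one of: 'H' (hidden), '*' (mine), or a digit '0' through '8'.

H H H H H H
H H H H H H
H H H H H H
* H H H H H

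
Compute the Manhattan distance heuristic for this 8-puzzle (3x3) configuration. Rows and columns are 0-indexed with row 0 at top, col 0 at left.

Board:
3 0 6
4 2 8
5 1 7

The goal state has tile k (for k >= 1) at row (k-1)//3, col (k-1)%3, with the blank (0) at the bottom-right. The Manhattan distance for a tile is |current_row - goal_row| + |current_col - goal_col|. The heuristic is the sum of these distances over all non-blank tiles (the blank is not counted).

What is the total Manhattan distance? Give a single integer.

Tile 3: at (0,0), goal (0,2), distance |0-0|+|0-2| = 2
Tile 6: at (0,2), goal (1,2), distance |0-1|+|2-2| = 1
Tile 4: at (1,0), goal (1,0), distance |1-1|+|0-0| = 0
Tile 2: at (1,1), goal (0,1), distance |1-0|+|1-1| = 1
Tile 8: at (1,2), goal (2,1), distance |1-2|+|2-1| = 2
Tile 5: at (2,0), goal (1,1), distance |2-1|+|0-1| = 2
Tile 1: at (2,1), goal (0,0), distance |2-0|+|1-0| = 3
Tile 7: at (2,2), goal (2,0), distance |2-2|+|2-0| = 2
Sum: 2 + 1 + 0 + 1 + 2 + 2 + 3 + 2 = 13

Answer: 13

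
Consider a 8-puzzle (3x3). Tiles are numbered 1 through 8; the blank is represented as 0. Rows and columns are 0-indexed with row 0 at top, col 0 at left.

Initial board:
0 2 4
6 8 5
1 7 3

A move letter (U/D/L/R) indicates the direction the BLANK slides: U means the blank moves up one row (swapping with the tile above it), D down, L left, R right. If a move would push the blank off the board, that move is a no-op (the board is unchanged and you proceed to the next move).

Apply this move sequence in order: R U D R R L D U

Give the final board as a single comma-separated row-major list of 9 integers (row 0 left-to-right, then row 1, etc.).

After move 1 (R):
2 0 4
6 8 5
1 7 3

After move 2 (U):
2 0 4
6 8 5
1 7 3

After move 3 (D):
2 8 4
6 0 5
1 7 3

After move 4 (R):
2 8 4
6 5 0
1 7 3

After move 5 (R):
2 8 4
6 5 0
1 7 3

After move 6 (L):
2 8 4
6 0 5
1 7 3

After move 7 (D):
2 8 4
6 7 5
1 0 3

After move 8 (U):
2 8 4
6 0 5
1 7 3

Answer: 2, 8, 4, 6, 0, 5, 1, 7, 3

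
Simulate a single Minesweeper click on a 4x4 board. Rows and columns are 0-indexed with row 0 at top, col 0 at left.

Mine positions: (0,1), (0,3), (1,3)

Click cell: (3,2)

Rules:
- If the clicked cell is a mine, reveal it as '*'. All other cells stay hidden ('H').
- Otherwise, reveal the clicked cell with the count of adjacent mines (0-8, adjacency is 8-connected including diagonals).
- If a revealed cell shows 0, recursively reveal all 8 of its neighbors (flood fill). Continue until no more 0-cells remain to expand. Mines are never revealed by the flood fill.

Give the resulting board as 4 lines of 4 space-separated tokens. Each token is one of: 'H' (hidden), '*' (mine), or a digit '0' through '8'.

H H H H
1 1 3 H
0 0 1 1
0 0 0 0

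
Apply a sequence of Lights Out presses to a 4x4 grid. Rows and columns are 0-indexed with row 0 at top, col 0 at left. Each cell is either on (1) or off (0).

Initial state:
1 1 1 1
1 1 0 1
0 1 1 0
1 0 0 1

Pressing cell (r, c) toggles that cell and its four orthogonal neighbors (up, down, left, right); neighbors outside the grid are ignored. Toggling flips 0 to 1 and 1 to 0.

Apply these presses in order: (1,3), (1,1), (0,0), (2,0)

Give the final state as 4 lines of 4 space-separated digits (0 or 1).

Answer: 0 1 1 0
0 0 0 0
1 1 1 1
0 0 0 1

Derivation:
After press 1 at (1,3):
1 1 1 0
1 1 1 0
0 1 1 1
1 0 0 1

After press 2 at (1,1):
1 0 1 0
0 0 0 0
0 0 1 1
1 0 0 1

After press 3 at (0,0):
0 1 1 0
1 0 0 0
0 0 1 1
1 0 0 1

After press 4 at (2,0):
0 1 1 0
0 0 0 0
1 1 1 1
0 0 0 1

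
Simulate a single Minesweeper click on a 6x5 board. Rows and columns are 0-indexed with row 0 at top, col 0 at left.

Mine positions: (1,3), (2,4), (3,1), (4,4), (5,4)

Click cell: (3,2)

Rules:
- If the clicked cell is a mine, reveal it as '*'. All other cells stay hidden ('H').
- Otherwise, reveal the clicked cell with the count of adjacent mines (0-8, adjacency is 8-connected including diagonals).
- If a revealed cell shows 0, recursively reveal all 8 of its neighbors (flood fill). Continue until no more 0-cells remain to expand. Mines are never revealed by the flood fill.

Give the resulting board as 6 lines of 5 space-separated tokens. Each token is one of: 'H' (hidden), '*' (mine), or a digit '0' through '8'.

H H H H H
H H H H H
H H H H H
H H 1 H H
H H H H H
H H H H H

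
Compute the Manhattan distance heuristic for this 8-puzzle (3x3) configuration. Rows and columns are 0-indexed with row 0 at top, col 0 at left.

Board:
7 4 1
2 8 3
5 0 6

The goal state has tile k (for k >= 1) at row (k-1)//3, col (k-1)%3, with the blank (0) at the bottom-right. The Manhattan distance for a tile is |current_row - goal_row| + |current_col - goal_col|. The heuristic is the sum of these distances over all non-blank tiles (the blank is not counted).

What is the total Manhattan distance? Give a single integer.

Tile 7: at (0,0), goal (2,0), distance |0-2|+|0-0| = 2
Tile 4: at (0,1), goal (1,0), distance |0-1|+|1-0| = 2
Tile 1: at (0,2), goal (0,0), distance |0-0|+|2-0| = 2
Tile 2: at (1,0), goal (0,1), distance |1-0|+|0-1| = 2
Tile 8: at (1,1), goal (2,1), distance |1-2|+|1-1| = 1
Tile 3: at (1,2), goal (0,2), distance |1-0|+|2-2| = 1
Tile 5: at (2,0), goal (1,1), distance |2-1|+|0-1| = 2
Tile 6: at (2,2), goal (1,2), distance |2-1|+|2-2| = 1
Sum: 2 + 2 + 2 + 2 + 1 + 1 + 2 + 1 = 13

Answer: 13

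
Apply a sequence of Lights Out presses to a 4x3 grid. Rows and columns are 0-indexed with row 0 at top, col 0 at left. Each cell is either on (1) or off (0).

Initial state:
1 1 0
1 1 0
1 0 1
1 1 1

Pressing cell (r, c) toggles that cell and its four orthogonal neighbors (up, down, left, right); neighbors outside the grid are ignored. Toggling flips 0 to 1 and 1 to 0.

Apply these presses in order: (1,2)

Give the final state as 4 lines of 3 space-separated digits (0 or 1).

Answer: 1 1 1
1 0 1
1 0 0
1 1 1

Derivation:
After press 1 at (1,2):
1 1 1
1 0 1
1 0 0
1 1 1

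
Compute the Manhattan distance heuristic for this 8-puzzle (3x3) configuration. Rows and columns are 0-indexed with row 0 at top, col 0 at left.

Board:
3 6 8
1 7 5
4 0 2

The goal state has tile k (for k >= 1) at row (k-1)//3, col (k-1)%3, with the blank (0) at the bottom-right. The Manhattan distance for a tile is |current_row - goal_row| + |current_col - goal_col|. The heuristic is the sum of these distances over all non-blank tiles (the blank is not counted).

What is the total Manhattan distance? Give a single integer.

Answer: 15

Derivation:
Tile 3: (0,0)->(0,2) = 2
Tile 6: (0,1)->(1,2) = 2
Tile 8: (0,2)->(2,1) = 3
Tile 1: (1,0)->(0,0) = 1
Tile 7: (1,1)->(2,0) = 2
Tile 5: (1,2)->(1,1) = 1
Tile 4: (2,0)->(1,0) = 1
Tile 2: (2,2)->(0,1) = 3
Sum: 2 + 2 + 3 + 1 + 2 + 1 + 1 + 3 = 15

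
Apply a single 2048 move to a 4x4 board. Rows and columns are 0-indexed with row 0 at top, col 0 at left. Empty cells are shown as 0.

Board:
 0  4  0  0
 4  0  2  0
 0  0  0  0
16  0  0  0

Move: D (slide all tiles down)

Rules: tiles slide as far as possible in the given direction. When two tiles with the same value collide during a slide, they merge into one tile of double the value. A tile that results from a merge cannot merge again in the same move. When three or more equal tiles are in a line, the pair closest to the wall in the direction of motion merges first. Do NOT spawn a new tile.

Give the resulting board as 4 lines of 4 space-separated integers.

Answer:  0  0  0  0
 0  0  0  0
 4  0  0  0
16  4  2  0

Derivation:
Slide down:
col 0: [0, 4, 0, 16] -> [0, 0, 4, 16]
col 1: [4, 0, 0, 0] -> [0, 0, 0, 4]
col 2: [0, 2, 0, 0] -> [0, 0, 0, 2]
col 3: [0, 0, 0, 0] -> [0, 0, 0, 0]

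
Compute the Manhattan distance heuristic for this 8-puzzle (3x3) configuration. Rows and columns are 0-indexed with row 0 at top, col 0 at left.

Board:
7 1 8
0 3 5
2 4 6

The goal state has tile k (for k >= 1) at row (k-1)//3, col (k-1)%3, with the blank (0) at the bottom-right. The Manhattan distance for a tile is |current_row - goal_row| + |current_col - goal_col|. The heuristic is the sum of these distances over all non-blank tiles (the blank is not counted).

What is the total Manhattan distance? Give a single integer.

Answer: 15

Derivation:
Tile 7: at (0,0), goal (2,0), distance |0-2|+|0-0| = 2
Tile 1: at (0,1), goal (0,0), distance |0-0|+|1-0| = 1
Tile 8: at (0,2), goal (2,1), distance |0-2|+|2-1| = 3
Tile 3: at (1,1), goal (0,2), distance |1-0|+|1-2| = 2
Tile 5: at (1,2), goal (1,1), distance |1-1|+|2-1| = 1
Tile 2: at (2,0), goal (0,1), distance |2-0|+|0-1| = 3
Tile 4: at (2,1), goal (1,0), distance |2-1|+|1-0| = 2
Tile 6: at (2,2), goal (1,2), distance |2-1|+|2-2| = 1
Sum: 2 + 1 + 3 + 2 + 1 + 3 + 2 + 1 = 15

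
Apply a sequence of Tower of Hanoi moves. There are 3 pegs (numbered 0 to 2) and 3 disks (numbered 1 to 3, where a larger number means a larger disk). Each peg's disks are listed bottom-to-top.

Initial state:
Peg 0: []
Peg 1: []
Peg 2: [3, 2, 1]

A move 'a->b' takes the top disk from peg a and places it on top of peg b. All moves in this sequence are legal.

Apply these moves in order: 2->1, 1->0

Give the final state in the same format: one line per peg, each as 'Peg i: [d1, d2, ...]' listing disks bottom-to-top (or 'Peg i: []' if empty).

Answer: Peg 0: [1]
Peg 1: []
Peg 2: [3, 2]

Derivation:
After move 1 (2->1):
Peg 0: []
Peg 1: [1]
Peg 2: [3, 2]

After move 2 (1->0):
Peg 0: [1]
Peg 1: []
Peg 2: [3, 2]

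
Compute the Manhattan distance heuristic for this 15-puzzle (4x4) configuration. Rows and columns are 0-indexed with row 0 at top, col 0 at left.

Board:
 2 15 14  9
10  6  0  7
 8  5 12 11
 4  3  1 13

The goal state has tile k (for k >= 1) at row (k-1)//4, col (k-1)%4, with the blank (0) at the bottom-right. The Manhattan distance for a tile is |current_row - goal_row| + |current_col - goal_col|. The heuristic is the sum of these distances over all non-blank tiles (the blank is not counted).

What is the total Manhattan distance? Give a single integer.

Answer: 43

Derivation:
Tile 2: at (0,0), goal (0,1), distance |0-0|+|0-1| = 1
Tile 15: at (0,1), goal (3,2), distance |0-3|+|1-2| = 4
Tile 14: at (0,2), goal (3,1), distance |0-3|+|2-1| = 4
Tile 9: at (0,3), goal (2,0), distance |0-2|+|3-0| = 5
Tile 10: at (1,0), goal (2,1), distance |1-2|+|0-1| = 2
Tile 6: at (1,1), goal (1,1), distance |1-1|+|1-1| = 0
Tile 7: at (1,3), goal (1,2), distance |1-1|+|3-2| = 1
Tile 8: at (2,0), goal (1,3), distance |2-1|+|0-3| = 4
Tile 5: at (2,1), goal (1,0), distance |2-1|+|1-0| = 2
Tile 12: at (2,2), goal (2,3), distance |2-2|+|2-3| = 1
Tile 11: at (2,3), goal (2,2), distance |2-2|+|3-2| = 1
Tile 4: at (3,0), goal (0,3), distance |3-0|+|0-3| = 6
Tile 3: at (3,1), goal (0,2), distance |3-0|+|1-2| = 4
Tile 1: at (3,2), goal (0,0), distance |3-0|+|2-0| = 5
Tile 13: at (3,3), goal (3,0), distance |3-3|+|3-0| = 3
Sum: 1 + 4 + 4 + 5 + 2 + 0 + 1 + 4 + 2 + 1 + 1 + 6 + 4 + 5 + 3 = 43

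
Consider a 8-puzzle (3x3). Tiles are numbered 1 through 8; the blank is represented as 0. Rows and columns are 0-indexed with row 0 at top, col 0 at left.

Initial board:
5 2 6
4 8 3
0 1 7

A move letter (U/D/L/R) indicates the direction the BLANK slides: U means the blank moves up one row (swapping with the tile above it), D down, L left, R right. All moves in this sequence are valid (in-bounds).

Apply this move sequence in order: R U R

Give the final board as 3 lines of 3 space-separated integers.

After move 1 (R):
5 2 6
4 8 3
1 0 7

After move 2 (U):
5 2 6
4 0 3
1 8 7

After move 3 (R):
5 2 6
4 3 0
1 8 7

Answer: 5 2 6
4 3 0
1 8 7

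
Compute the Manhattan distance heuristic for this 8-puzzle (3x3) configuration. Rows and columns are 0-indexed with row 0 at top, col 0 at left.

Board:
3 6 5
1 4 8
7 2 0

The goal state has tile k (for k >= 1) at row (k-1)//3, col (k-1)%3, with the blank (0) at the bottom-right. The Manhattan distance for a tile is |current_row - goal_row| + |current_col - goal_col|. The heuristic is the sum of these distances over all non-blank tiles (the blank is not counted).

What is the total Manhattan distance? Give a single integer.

Tile 3: (0,0)->(0,2) = 2
Tile 6: (0,1)->(1,2) = 2
Tile 5: (0,2)->(1,1) = 2
Tile 1: (1,0)->(0,0) = 1
Tile 4: (1,1)->(1,0) = 1
Tile 8: (1,2)->(2,1) = 2
Tile 7: (2,0)->(2,0) = 0
Tile 2: (2,1)->(0,1) = 2
Sum: 2 + 2 + 2 + 1 + 1 + 2 + 0 + 2 = 12

Answer: 12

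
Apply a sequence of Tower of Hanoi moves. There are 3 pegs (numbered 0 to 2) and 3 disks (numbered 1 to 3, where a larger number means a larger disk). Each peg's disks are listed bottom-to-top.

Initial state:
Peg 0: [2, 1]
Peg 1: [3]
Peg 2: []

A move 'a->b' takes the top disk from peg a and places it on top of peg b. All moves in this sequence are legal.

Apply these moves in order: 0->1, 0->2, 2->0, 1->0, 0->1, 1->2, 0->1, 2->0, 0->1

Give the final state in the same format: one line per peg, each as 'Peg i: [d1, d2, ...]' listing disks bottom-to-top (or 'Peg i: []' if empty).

Answer: Peg 0: []
Peg 1: [3, 2, 1]
Peg 2: []

Derivation:
After move 1 (0->1):
Peg 0: [2]
Peg 1: [3, 1]
Peg 2: []

After move 2 (0->2):
Peg 0: []
Peg 1: [3, 1]
Peg 2: [2]

After move 3 (2->0):
Peg 0: [2]
Peg 1: [3, 1]
Peg 2: []

After move 4 (1->0):
Peg 0: [2, 1]
Peg 1: [3]
Peg 2: []

After move 5 (0->1):
Peg 0: [2]
Peg 1: [3, 1]
Peg 2: []

After move 6 (1->2):
Peg 0: [2]
Peg 1: [3]
Peg 2: [1]

After move 7 (0->1):
Peg 0: []
Peg 1: [3, 2]
Peg 2: [1]

After move 8 (2->0):
Peg 0: [1]
Peg 1: [3, 2]
Peg 2: []

After move 9 (0->1):
Peg 0: []
Peg 1: [3, 2, 1]
Peg 2: []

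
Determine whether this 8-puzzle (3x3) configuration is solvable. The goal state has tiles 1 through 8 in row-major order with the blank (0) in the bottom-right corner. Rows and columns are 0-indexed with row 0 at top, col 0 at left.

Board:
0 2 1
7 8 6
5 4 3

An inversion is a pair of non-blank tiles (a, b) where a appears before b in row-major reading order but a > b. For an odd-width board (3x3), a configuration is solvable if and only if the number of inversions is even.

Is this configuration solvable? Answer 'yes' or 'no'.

Answer: no

Derivation:
Inversions (pairs i<j in row-major order where tile[i] > tile[j] > 0): 15
15 is odd, so the puzzle is not solvable.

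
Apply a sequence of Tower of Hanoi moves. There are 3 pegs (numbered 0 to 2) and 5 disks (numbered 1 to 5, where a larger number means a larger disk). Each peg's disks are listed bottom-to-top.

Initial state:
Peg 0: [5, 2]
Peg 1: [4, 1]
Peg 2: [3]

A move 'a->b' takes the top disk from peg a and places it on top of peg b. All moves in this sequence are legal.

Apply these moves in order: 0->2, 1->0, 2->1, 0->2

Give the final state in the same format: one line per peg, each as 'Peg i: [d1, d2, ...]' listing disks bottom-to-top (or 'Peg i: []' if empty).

Answer: Peg 0: [5]
Peg 1: [4, 2]
Peg 2: [3, 1]

Derivation:
After move 1 (0->2):
Peg 0: [5]
Peg 1: [4, 1]
Peg 2: [3, 2]

After move 2 (1->0):
Peg 0: [5, 1]
Peg 1: [4]
Peg 2: [3, 2]

After move 3 (2->1):
Peg 0: [5, 1]
Peg 1: [4, 2]
Peg 2: [3]

After move 4 (0->2):
Peg 0: [5]
Peg 1: [4, 2]
Peg 2: [3, 1]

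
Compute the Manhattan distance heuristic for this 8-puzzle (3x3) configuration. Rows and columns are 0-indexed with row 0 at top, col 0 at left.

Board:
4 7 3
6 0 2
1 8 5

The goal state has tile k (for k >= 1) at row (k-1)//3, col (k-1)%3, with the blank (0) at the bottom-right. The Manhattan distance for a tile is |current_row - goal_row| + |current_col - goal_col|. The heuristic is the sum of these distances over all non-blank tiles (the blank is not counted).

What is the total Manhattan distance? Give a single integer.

Tile 4: at (0,0), goal (1,0), distance |0-1|+|0-0| = 1
Tile 7: at (0,1), goal (2,0), distance |0-2|+|1-0| = 3
Tile 3: at (0,2), goal (0,2), distance |0-0|+|2-2| = 0
Tile 6: at (1,0), goal (1,2), distance |1-1|+|0-2| = 2
Tile 2: at (1,2), goal (0,1), distance |1-0|+|2-1| = 2
Tile 1: at (2,0), goal (0,0), distance |2-0|+|0-0| = 2
Tile 8: at (2,1), goal (2,1), distance |2-2|+|1-1| = 0
Tile 5: at (2,2), goal (1,1), distance |2-1|+|2-1| = 2
Sum: 1 + 3 + 0 + 2 + 2 + 2 + 0 + 2 = 12

Answer: 12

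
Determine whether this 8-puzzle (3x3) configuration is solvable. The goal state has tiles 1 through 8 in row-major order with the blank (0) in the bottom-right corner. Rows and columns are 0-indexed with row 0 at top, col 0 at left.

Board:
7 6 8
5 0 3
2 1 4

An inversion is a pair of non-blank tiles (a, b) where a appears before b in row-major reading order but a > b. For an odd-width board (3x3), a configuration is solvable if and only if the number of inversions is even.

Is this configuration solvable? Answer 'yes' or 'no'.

Answer: no

Derivation:
Inversions (pairs i<j in row-major order where tile[i] > tile[j] > 0): 23
23 is odd, so the puzzle is not solvable.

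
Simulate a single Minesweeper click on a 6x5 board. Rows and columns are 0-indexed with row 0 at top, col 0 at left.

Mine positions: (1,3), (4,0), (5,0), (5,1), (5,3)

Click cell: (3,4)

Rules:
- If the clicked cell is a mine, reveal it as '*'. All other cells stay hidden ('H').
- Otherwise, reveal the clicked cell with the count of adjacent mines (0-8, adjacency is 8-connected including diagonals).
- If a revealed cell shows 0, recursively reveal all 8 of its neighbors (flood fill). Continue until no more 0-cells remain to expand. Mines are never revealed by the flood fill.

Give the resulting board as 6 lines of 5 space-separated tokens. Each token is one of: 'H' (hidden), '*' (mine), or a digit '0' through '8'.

0 0 1 H H
0 0 1 H H
0 0 1 1 1
1 1 0 0 0
H 3 2 1 1
H H H H H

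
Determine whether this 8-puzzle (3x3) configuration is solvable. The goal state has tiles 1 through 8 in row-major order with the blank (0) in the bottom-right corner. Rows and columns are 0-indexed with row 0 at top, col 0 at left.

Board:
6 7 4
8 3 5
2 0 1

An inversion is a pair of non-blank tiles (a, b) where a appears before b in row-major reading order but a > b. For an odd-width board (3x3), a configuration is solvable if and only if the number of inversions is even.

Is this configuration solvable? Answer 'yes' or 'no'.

Answer: yes

Derivation:
Inversions (pairs i<j in row-major order where tile[i] > tile[j] > 0): 22
22 is even, so the puzzle is solvable.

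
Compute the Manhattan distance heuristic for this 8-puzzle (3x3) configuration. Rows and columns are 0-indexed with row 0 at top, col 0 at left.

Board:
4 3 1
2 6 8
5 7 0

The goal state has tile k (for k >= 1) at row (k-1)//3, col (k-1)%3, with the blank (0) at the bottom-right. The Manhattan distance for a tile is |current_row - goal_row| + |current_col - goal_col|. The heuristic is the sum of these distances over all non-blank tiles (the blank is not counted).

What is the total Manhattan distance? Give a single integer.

Answer: 12

Derivation:
Tile 4: (0,0)->(1,0) = 1
Tile 3: (0,1)->(0,2) = 1
Tile 1: (0,2)->(0,0) = 2
Tile 2: (1,0)->(0,1) = 2
Tile 6: (1,1)->(1,2) = 1
Tile 8: (1,2)->(2,1) = 2
Tile 5: (2,0)->(1,1) = 2
Tile 7: (2,1)->(2,0) = 1
Sum: 1 + 1 + 2 + 2 + 1 + 2 + 2 + 1 = 12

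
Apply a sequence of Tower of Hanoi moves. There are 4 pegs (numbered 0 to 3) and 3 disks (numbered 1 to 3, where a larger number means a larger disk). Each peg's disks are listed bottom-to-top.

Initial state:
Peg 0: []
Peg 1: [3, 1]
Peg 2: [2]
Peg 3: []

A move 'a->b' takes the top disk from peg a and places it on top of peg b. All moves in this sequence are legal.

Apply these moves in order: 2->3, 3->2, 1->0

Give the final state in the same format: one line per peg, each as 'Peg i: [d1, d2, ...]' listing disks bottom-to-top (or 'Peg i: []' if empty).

Answer: Peg 0: [1]
Peg 1: [3]
Peg 2: [2]
Peg 3: []

Derivation:
After move 1 (2->3):
Peg 0: []
Peg 1: [3, 1]
Peg 2: []
Peg 3: [2]

After move 2 (3->2):
Peg 0: []
Peg 1: [3, 1]
Peg 2: [2]
Peg 3: []

After move 3 (1->0):
Peg 0: [1]
Peg 1: [3]
Peg 2: [2]
Peg 3: []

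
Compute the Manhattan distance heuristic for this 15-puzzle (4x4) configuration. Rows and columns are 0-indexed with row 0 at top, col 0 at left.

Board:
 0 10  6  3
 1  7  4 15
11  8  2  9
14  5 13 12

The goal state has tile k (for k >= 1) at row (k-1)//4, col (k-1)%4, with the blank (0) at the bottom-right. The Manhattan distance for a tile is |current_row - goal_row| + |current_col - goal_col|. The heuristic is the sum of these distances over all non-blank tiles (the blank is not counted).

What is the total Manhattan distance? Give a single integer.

Answer: 30

Derivation:
Tile 10: at (0,1), goal (2,1), distance |0-2|+|1-1| = 2
Tile 6: at (0,2), goal (1,1), distance |0-1|+|2-1| = 2
Tile 3: at (0,3), goal (0,2), distance |0-0|+|3-2| = 1
Tile 1: at (1,0), goal (0,0), distance |1-0|+|0-0| = 1
Tile 7: at (1,1), goal (1,2), distance |1-1|+|1-2| = 1
Tile 4: at (1,2), goal (0,3), distance |1-0|+|2-3| = 2
Tile 15: at (1,3), goal (3,2), distance |1-3|+|3-2| = 3
Tile 11: at (2,0), goal (2,2), distance |2-2|+|0-2| = 2
Tile 8: at (2,1), goal (1,3), distance |2-1|+|1-3| = 3
Tile 2: at (2,2), goal (0,1), distance |2-0|+|2-1| = 3
Tile 9: at (2,3), goal (2,0), distance |2-2|+|3-0| = 3
Tile 14: at (3,0), goal (3,1), distance |3-3|+|0-1| = 1
Tile 5: at (3,1), goal (1,0), distance |3-1|+|1-0| = 3
Tile 13: at (3,2), goal (3,0), distance |3-3|+|2-0| = 2
Tile 12: at (3,3), goal (2,3), distance |3-2|+|3-3| = 1
Sum: 2 + 2 + 1 + 1 + 1 + 2 + 3 + 2 + 3 + 3 + 3 + 1 + 3 + 2 + 1 = 30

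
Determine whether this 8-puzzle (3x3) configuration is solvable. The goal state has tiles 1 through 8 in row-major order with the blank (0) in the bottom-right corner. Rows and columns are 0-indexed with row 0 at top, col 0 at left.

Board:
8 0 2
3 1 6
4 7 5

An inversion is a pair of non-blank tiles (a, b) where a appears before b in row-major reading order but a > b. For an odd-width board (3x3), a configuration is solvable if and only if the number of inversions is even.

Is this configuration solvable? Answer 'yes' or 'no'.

Inversions (pairs i<j in row-major order where tile[i] > tile[j] > 0): 12
12 is even, so the puzzle is solvable.

Answer: yes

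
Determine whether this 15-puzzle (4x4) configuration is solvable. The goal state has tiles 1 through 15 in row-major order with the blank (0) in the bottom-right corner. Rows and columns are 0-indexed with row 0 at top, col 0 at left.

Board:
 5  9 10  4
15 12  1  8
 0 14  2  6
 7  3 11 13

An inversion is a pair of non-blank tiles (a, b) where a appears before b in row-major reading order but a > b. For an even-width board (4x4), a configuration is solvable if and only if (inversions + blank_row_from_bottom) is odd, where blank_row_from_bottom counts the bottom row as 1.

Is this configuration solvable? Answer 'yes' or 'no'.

Answer: no

Derivation:
Inversions: 50
Blank is in row 2 (0-indexed from top), which is row 2 counting from the bottom (bottom = 1).
50 + 2 = 52, which is even, so the puzzle is not solvable.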